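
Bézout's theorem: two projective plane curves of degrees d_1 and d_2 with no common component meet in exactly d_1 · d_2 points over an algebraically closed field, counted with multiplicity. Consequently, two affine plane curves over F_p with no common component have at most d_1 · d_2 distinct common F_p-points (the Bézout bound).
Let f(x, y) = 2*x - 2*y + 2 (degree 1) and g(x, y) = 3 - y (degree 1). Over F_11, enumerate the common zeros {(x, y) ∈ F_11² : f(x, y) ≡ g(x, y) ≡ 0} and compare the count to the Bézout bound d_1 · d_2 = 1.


Common zeros: {(2, 3)}; count = 1; Bézout bound = 1.

deg(f) = 1, deg(g) = 1, so Bézout bound = 1.
Scan x ∈ F_11. For each x, list the y ∈ F_11 with f(x, y) ≡ 0 and those with g(x, y) ≡ 0 (mod 11); the common zeros in that column are the intersection.
  x = 0: f ≡ 0 at y ∈ {1}; g ≡ 0 at y ∈ {3}; common: ∅.
  x = 1: f ≡ 0 at y ∈ {2}; g ≡ 0 at y ∈ {3}; common: ∅.
  x = 2: f ≡ 0 at y ∈ {3}; g ≡ 0 at y ∈ {3}; common: {3}.
  x = 3: f ≡ 0 at y ∈ {4}; g ≡ 0 at y ∈ {3}; common: ∅.
  x = 4: f ≡ 0 at y ∈ {5}; g ≡ 0 at y ∈ {3}; common: ∅.
  x = 5: f ≡ 0 at y ∈ {6}; g ≡ 0 at y ∈ {3}; common: ∅.
  x = 6: f ≡ 0 at y ∈ {7}; g ≡ 0 at y ∈ {3}; common: ∅.
  x = 7: f ≡ 0 at y ∈ {8}; g ≡ 0 at y ∈ {3}; common: ∅.
  x = 8: f ≡ 0 at y ∈ {9}; g ≡ 0 at y ∈ {3}; common: ∅.
  x = 9: f ≡ 0 at y ∈ {10}; g ≡ 0 at y ∈ {3}; common: ∅.
  x = 10: f ≡ 0 at y ∈ {0}; g ≡ 0 at y ∈ {3}; common: ∅.
Collecting: common zeros = {(2, 3)}, so the count is 1.
Comparison with the Bézout bound: 1 ≤ 1 = deg(f)·deg(g), as expected for curves with no common component (the bound is attained).


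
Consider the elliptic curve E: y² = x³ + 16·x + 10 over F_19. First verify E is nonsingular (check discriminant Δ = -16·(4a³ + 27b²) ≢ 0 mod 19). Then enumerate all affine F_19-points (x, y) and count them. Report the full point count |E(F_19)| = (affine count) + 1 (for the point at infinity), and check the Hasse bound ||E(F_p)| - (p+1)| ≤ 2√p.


Affine points = {(3, 3), (3, 16), (4, 9), (4, 10), (5, 5), (5, 14), (7, 3), (7, 16), (8, 2), (8, 17), (9, 3), (9, 16), (10, 7), (10, 12), (11, 4), (11, 15), (12, 7), (12, 12), (16, 7), (16, 12)}; affine count = 20; |E(F_19)| = 21.

Discriminant check: Δ ∝ 4a³ + 27b² = 4·16³ + 27·10² = 4·4096 + 27·100 ≡ 8 (mod 19). Nonzero ⇒ E is nonsingular.
For each x ∈ F_19, compute rhs = x³ + 16·x + 10 mod 19, then count y ∈ F_19 with y² ≡ rhs.
  x = 0: rhs = 10, matching y values: none (0 points).
  x = 1: rhs = 8, matching y values: none (0 points).
  x = 2: rhs = 12, matching y values: none (0 points).
  x = 3: rhs = 9, matching y values: 3, 16 (2 points).
  x = 4: rhs = 5, matching y values: 9, 10 (2 points).
  x = 5: rhs = 6, matching y values: 5, 14 (2 points).
  x = 6: rhs = 18, matching y values: none (0 points).
  x = 7: rhs = 9, matching y values: 3, 16 (2 points).
  x = 8: rhs = 4, matching y values: 2, 17 (2 points).
  x = 9: rhs = 9, matching y values: 3, 16 (2 points).
  x = 10: rhs = 11, matching y values: 7, 12 (2 points).
  x = 11: rhs = 16, matching y values: 4, 15 (2 points).
  x = 12: rhs = 11, matching y values: 7, 12 (2 points).
  x = 13: rhs = 2, matching y values: none (0 points).
  x = 14: rhs = 14, matching y values: none (0 points).
  x = 15: rhs = 15, matching y values: none (0 points).
  x = 16: rhs = 11, matching y values: 7, 12 (2 points).
  x = 17: rhs = 8, matching y values: none (0 points).
  x = 18: rhs = 12, matching y values: none (0 points).
Total affine count: 20.
Full point count |E(F_19)| = 20 + 1 = 21.
Hasse bound: |21 − (19+1)| = |1| = 1 ≤ 2√19 ≈ 8.7178 ✓.


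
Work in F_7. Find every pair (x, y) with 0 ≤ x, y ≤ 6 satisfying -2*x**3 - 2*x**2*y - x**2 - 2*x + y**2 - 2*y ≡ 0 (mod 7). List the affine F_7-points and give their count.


Affine F_7-points: {(0, 0), (0, 2), (1, 5), (1, 6), (2, 5), (3, 2), (3, 4), (4, 3), (5, 1), (5, 2), (6, 1), (6, 3)}; count = 12.

For each of the 49 pairs (x, y) ∈ F_7², evaluate f(x, y) mod 7. Record the zeros.
  x = 0: [0↦0, 1↦6, 2↦0, 3↦3, 4↦1, 5↦1, 6↦3]  zeros at y ∈ {0, 2}
  x = 1: [0↦2, 1↦6, 2↦5, 3↦6, 4↦2, 5↦0, 6↦0]  zeros at y ∈ {5, 6}
  x = 2: [0↦4, 1↦2, 2↦2, 3↦4, 4↦1, 5↦0, 6↦1]  zeros at y ∈ {5}
  x = 3: [0↦1, 1↦3, 2↦0, 3↦6, 4↦0, 5↦3, 6↦1]  zeros at y ∈ {2, 4}
  x = 4: [0↦2, 1↦4, 2↦1, 3↦0, 4↦1, 5↦4, 6↦2]  zeros at y ∈ {3}
  x = 5: [0↦2, 1↦0, 2↦0, 3↦2, 4↦6, 5↦5, 6↦6]  zeros at y ∈ {1, 2}
  x = 6: [0↦3, 1↦0, 2↦6, 3↦0, 4↦3, 5↦1, 6↦1]  zeros at y ∈ {1, 3}
Collecting zeros: affine points = {(0, 0), (0, 2), (1, 5), (1, 6), (2, 5), (3, 2), (3, 4), (4, 3), (5, 1), (5, 2), (6, 1), (6, 3)}.
Total count |C(F_7)_aff| = 12.


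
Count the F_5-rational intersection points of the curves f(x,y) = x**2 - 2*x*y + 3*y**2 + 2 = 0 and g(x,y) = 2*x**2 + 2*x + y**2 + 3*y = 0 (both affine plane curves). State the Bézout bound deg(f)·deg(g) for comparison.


Common zeros: ∅; count = 0; Bézout bound = 4.

deg(f) = 2, deg(g) = 2, so Bézout bound = 4.
Scan x ∈ F_5. For each x, list the y ∈ F_5 with f(x, y) ≡ 0 and those with g(x, y) ≡ 0 (mod 5); the common zeros in that column are the intersection.
  x = 0: f ≡ 0 at y ∈ {1, 4}; g ≡ 0 at y ∈ {0, 2}; common: ∅.
  x = 1: f ≡ 0 at y ∈ ∅; g ≡ 0 at y ∈ ∅; common: ∅.
  x = 2: f ≡ 0 at y ∈ {1, 2}; g ≡ 0 at y ∈ {3, 4}; common: ∅.
  x = 3: f ≡ 0 at y ∈ {3, 4}; g ≡ 0 at y ∈ ∅; common: ∅.
  x = 4: f ≡ 0 at y ∈ ∅; g ≡ 0 at y ∈ {0, 2}; common: ∅.
Collecting: common zeros = ∅, so the count is 0.
Comparison with the Bézout bound: 0 ≤ 4 = deg(f)·deg(g), as expected for curves with no common component (the affine F_5-count falls short of the bound because intersections may lie at infinity, over extension fields, or carry multiplicity).


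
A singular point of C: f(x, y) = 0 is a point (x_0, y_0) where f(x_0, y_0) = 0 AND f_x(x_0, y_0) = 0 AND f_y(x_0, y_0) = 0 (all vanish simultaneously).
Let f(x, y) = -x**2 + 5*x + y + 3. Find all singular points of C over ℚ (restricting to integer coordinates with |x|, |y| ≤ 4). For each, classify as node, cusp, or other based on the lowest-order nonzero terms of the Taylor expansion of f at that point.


No singular points in the scanned grid; C is smooth there.

Compute partial derivatives:
  f_x = 5 - 2*x.
  f_y = 1.
f_y = 1 is a nonzero constant, so f_y never vanishes: no point (x, y) can satisfy f = f_x = f_y = 0. In particular no (x, y) ∈ {−4, ..., 4}² is singular; the curve is smooth.


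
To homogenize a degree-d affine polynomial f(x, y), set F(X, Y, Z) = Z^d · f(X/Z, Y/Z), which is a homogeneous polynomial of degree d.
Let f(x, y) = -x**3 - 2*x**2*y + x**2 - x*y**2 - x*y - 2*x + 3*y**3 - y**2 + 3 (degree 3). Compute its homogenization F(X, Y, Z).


F(X, Y, Z) = -X**3 - 2*X**2*Y + X**2*Z - X*Y**2 - X*Y*Z - 2*X*Z**2 + 3*Y**3 - Y**2*Z + 3*Z**3

deg(f) = 3.
Substitute x = X/Z, y = Y/Z into f, then multiply by Z^3.
  monomial -1·x^3·y^0 ↦ -1·X^3·Y^0·Z^0.
  monomial -2·x^2·y^1 ↦ -2·X^2·Y^1·Z^0.
  monomial 1·x^2·y^0 ↦ 1·X^2·Y^0·Z^1.
  monomial -1·x^1·y^2 ↦ -1·X^1·Y^2·Z^0.
  monomial -1·x^1·y^1 ↦ -1·X^1·Y^1·Z^1.
  monomial -2·x^1·y^0 ↦ -2·X^1·Y^0·Z^2.
  monomial 3·x^0·y^3 ↦ 3·X^0·Y^3·Z^0.
  monomial -1·x^0·y^2 ↦ -1·X^0·Y^2·Z^1.
  monomial 3·x^0·y^0 ↦ 3·X^0·Y^0·Z^3.
Collecting: F(X, Y, Z) = -X**3 - 2*X**2*Y + X**2*Z - X*Y**2 - X*Y*Z - 2*X*Z**2 + 3*Y**3 - Y**2*Z + 3*Z**3.


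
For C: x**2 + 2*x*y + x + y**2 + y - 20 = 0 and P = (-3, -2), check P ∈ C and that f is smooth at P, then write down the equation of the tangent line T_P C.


Tangent line at P: -9*x - 9*y - 45 = 0.

Step 1: f(-3, -2) = 0, so P lies on C.
Step 2: partial derivatives
  f_x(x, y) = 2*x + 2*y + 1, f_y(x, y) = 2*x + 2*y + 1.
  f_x(P) = -9, f_y(P) = -9 (gradient nonzero, so P is smooth).
Step 3: tangent line at P: -9·(x − -3) + -9·(y − -2) = 0.
Expanding: -9*x - 9*y - 45 = 0.


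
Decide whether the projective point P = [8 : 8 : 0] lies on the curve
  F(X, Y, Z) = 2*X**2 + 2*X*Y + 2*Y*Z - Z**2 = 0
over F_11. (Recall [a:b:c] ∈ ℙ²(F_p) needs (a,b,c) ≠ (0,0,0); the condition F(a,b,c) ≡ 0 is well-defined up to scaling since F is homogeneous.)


F(8,8,0) ≡ 3 (mod 11); P is NOT on the curve.

Evaluate F(8, 8, 0) term-by-term (mod 11).
  2*X**2 ↦ 2·64·1·1 = 128
  2*X*Y ↦ 2·8·8·1 = 128
  2*Y*Z ↦ 2·1·8·0 = 0
  -Z**2 ↦ -1·1·1·0 = 0
Sum: F(8, 8, 0) = (128) + (128) + (0) + (0) = 256.
Reducing mod 11: 256 ≡ 3 (mod 11).
Since F(a, b, c) ≡ 3 ≠ 0 (mod 11), P does NOT lie on the curve.


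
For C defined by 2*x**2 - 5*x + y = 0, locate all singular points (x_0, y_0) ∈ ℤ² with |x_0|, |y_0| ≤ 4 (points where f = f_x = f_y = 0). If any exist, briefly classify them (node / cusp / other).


No singular points in the scanned grid; C is smooth there.

Compute partial derivatives:
  f_x = 4*x - 5.
  f_y = 1.
f_y = 1 is a nonzero constant, so f_y never vanishes: no point (x, y) can satisfy f = f_x = f_y = 0. In particular no (x, y) ∈ {−4, ..., 4}² is singular; the curve is smooth.


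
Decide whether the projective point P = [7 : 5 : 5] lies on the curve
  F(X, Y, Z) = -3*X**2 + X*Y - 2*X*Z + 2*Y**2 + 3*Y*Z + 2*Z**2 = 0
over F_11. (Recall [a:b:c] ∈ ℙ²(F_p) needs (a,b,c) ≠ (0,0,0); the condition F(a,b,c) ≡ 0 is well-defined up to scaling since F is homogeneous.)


F(7,5,5) ≡ 4 (mod 11); P is NOT on the curve.

Evaluate F(7, 5, 5) term-by-term (mod 11).
  -3*X**2 ↦ -3·49·1·1 = -147
  X*Y ↦ 1·7·5·1 = 35
  -2*X*Z ↦ -2·7·1·5 = -70
  2*Y**2 ↦ 2·1·25·1 = 50
  3*Y*Z ↦ 3·1·5·5 = 75
  2*Z**2 ↦ 2·1·1·25 = 50
Sum: F(7, 5, 5) = (-147) + (35) + (-70) + (50) + (75) + (50) = -7.
Reducing mod 11: -7 ≡ 4 (mod 11).
Since F(a, b, c) ≡ 4 ≠ 0 (mod 11), P does NOT lie on the curve.


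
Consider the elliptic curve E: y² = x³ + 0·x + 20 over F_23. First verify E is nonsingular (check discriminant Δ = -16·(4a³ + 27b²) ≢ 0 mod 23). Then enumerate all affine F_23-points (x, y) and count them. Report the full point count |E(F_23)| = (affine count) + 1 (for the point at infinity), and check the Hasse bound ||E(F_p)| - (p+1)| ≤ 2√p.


Affine points = {(3, 1), (3, 22), (6, 11), (6, 12), (7, 8), (7, 15), (8, 7), (8, 16), (9, 6), (9, 17), (10, 10), (10, 13), (12, 0), (13, 3), (13, 20), (14, 2), (14, 21), (19, 5), (19, 18), (20, 4), (20, 19), (21, 9), (21, 14)}; affine count = 23; |E(F_23)| = 24.

Discriminant check: Δ ∝ 4a³ + 27b² = 4·0³ + 27·20² = 4·0 + 27·400 ≡ 13 (mod 23). Nonzero ⇒ E is nonsingular.
For each x ∈ F_23, compute rhs = x³ + 0·x + 20 mod 23, then count y ∈ F_23 with y² ≡ rhs.
  x = 0: rhs = 20, matching y values: none (0 points).
  x = 1: rhs = 21, matching y values: none (0 points).
  x = 2: rhs = 5, matching y values: none (0 points).
  x = 3: rhs = 1, matching y values: 1, 22 (2 points).
  x = 4: rhs = 15, matching y values: none (0 points).
  x = 5: rhs = 7, matching y values: none (0 points).
  x = 6: rhs = 6, matching y values: 11, 12 (2 points).
  x = 7: rhs = 18, matching y values: 8, 15 (2 points).
  x = 8: rhs = 3, matching y values: 7, 16 (2 points).
  x = 9: rhs = 13, matching y values: 6, 17 (2 points).
  x = 10: rhs = 8, matching y values: 10, 13 (2 points).
  x = 11: rhs = 17, matching y values: none (0 points).
  x = 12: rhs = 0, matching y values: 0 (1 points).
  x = 13: rhs = 9, matching y values: 3, 20 (2 points).
  x = 14: rhs = 4, matching y values: 2, 21 (2 points).
  x = 15: rhs = 14, matching y values: none (0 points).
  x = 16: rhs = 22, matching y values: none (0 points).
  x = 17: rhs = 11, matching y values: none (0 points).
  x = 18: rhs = 10, matching y values: none (0 points).
  x = 19: rhs = 2, matching y values: 5, 18 (2 points).
  x = 20: rhs = 16, matching y values: 4, 19 (2 points).
  x = 21: rhs = 12, matching y values: 9, 14 (2 points).
  x = 22: rhs = 19, matching y values: none (0 points).
Total affine count: 23.
Full point count |E(F_23)| = 23 + 1 = 24.
Hasse bound: |24 − (23+1)| = |0| = 0 ≤ 2√23 ≈ 9.5917 ✓.


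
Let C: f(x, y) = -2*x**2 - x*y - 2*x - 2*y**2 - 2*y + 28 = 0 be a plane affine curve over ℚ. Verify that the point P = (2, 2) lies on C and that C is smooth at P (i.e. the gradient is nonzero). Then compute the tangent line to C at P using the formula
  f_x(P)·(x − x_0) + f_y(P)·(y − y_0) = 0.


Tangent line at P: -12*x - 12*y + 48 = 0.

Step 1: f(2, 2) = 0, so P lies on C.
Step 2: partial derivatives
  f_x(x, y) = -4*x - y - 2, f_y(x, y) = -x - 4*y - 2.
  f_x(P) = -12, f_y(P) = -12 (gradient nonzero, so P is smooth).
Step 3: tangent line at P: -12·(x − 2) + -12·(y − 2) = 0.
Expanding: -12*x - 12*y + 48 = 0.


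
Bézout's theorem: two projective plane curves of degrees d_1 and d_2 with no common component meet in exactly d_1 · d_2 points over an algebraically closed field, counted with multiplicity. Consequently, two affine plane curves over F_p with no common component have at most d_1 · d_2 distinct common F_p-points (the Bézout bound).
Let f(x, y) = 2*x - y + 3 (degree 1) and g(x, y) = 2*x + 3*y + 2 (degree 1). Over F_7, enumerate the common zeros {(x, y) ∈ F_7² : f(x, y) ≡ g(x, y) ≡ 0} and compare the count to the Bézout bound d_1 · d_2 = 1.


Common zeros: {(3, 2)}; count = 1; Bézout bound = 1.

deg(f) = 1, deg(g) = 1, so Bézout bound = 1.
Scan x ∈ F_7. For each x, list the y ∈ F_7 with f(x, y) ≡ 0 and those with g(x, y) ≡ 0 (mod 7); the common zeros in that column are the intersection.
  x = 0: f ≡ 0 at y ∈ {3}; g ≡ 0 at y ∈ {4}; common: ∅.
  x = 1: f ≡ 0 at y ∈ {5}; g ≡ 0 at y ∈ {1}; common: ∅.
  x = 2: f ≡ 0 at y ∈ {0}; g ≡ 0 at y ∈ {5}; common: ∅.
  x = 3: f ≡ 0 at y ∈ {2}; g ≡ 0 at y ∈ {2}; common: {2}.
  x = 4: f ≡ 0 at y ∈ {4}; g ≡ 0 at y ∈ {6}; common: ∅.
  x = 5: f ≡ 0 at y ∈ {6}; g ≡ 0 at y ∈ {3}; common: ∅.
  x = 6: f ≡ 0 at y ∈ {1}; g ≡ 0 at y ∈ {0}; common: ∅.
Collecting: common zeros = {(3, 2)}, so the count is 1.
Comparison with the Bézout bound: 1 ≤ 1 = deg(f)·deg(g), as expected for curves with no common component (the bound is attained).


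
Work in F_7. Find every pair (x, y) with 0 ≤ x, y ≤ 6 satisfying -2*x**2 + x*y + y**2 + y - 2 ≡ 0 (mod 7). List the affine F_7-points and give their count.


Affine F_7-points: {(0, 1), (0, 5), (2, 2), (4, 1), (6, 2), (6, 5)}; count = 6.

For each of the 49 pairs (x, y) ∈ F_7², evaluate f(x, y) mod 7. Record the zeros.
  x = 0: [0↦5, 1↦0, 2↦4, 3↦3, 4↦4, 5↦0, 6↦5]  zeros at y ∈ {1, 5}
  x = 1: [0↦3, 1↦6, 2↦4, 3↦4, 4↦6, 5↦3, 6↦2]  zeros at y ∈ ∅
  x = 2: [0↦4, 1↦1, 2↦0, 3↦1, 4↦4, 5↦2, 6↦2]  zeros at y ∈ {2}
  x = 3: [0↦1, 1↦6, 2↦6, 3↦1, 4↦5, 5↦4, 6↦5]  zeros at y ∈ ∅
  x = 4: [0↦1, 1↦0, 2↦1, 3↦4, 4↦2, 5↦2, 6↦4]  zeros at y ∈ {1}
  x = 5: [0↦4, 1↦4, 2↦6, 3↦3, 4↦2, 5↦3, 6↦6]  zeros at y ∈ ∅
  x = 6: [0↦3, 1↦4, 2↦0, 3↦5, 4↦5, 5↦0, 6↦4]  zeros at y ∈ {2, 5}
Collecting zeros: affine points = {(0, 1), (0, 5), (2, 2), (4, 1), (6, 2), (6, 5)}.
Total count |C(F_7)_aff| = 6.


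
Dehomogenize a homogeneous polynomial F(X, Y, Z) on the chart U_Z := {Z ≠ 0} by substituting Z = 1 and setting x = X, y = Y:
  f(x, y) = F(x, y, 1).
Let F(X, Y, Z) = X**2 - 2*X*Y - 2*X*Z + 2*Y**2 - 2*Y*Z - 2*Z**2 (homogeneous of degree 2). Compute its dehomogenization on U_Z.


f(x, y) = x**2 - 2*x*y - 2*x + 2*y**2 - 2*y - 2

On U_Z we set Z = 1. Each monomial c·X^i·Y^j·Z^k in F becomes c·x^i·y^j·1^k = c·x^i·y^j.
Substituting Z = 1: F(X, Y, 1) = x**2 - 2*x*y - 2*x + 2*y**2 - 2*y - 2.
Note: deg(f) ≤ deg(F) = 2; strict inequality happens when F is divisible by Z (lost terms).


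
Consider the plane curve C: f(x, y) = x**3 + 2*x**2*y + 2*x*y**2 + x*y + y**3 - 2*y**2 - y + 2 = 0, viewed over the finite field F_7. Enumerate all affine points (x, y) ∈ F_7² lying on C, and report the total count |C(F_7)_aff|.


Affine F_7-points: {(0, 1), (0, 2), (0, 6), (1, 6), (4, 2), (4, 3), (6, 2)}; count = 7.

For each of the 49 pairs (x, y) ∈ F_7², evaluate f(x, y) mod 7. Record the zeros.
  x = 0: [0↦2, 1↦0, 2↦0, 3↦1, 4↦2, 5↦2, 6↦0]  zeros at y ∈ {1, 2, 6}
  x = 1: [0↦3, 1↦6, 2↦1, 3↦1, 4↦5, 5↦5, 6↦0]  zeros at y ∈ {6}
  x = 2: [0↦3, 1↦1, 2↦2, 3↦5, 4↦2, 5↦6, 6↦2]  zeros at y ∈ ∅
  x = 3: [0↦1, 1↦5, 2↦2, 3↦5, 4↦6, 5↦4, 6↦5]  zeros at y ∈ ∅
  x = 4: [0↦3, 1↦3, 2↦0, 3↦0, 4↦2, 5↦5, 6↦1]  zeros at y ∈ {2, 3}
  x = 5: [0↦1, 1↦1, 2↦2, 3↦3, 4↦3, 5↦1, 6↦3]  zeros at y ∈ ∅
  x = 6: [0↦1, 1↦5, 2↦0, 3↦6, 4↦1, 5↦5, 6↦3]  zeros at y ∈ {2}
Collecting zeros: affine points = {(0, 1), (0, 2), (0, 6), (1, 6), (4, 2), (4, 3), (6, 2)}.
Total count |C(F_7)_aff| = 7.


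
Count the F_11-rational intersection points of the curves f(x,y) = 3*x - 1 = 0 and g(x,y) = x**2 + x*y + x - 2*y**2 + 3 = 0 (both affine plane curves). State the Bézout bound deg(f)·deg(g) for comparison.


Common zeros: ∅; count = 0; Bézout bound = 2.

deg(f) = 1, deg(g) = 2, so Bézout bound = 2.
Scan x ∈ F_11. For each x, list the y ∈ F_11 with f(x, y) ≡ 0 and those with g(x, y) ≡ 0 (mod 11); the common zeros in that column are the intersection.
  x = 0: f ≡ 0 at y ∈ ∅; g ≡ 0 at y ∈ ∅; common: ∅.
  x = 1: f ≡ 0 at y ∈ ∅; g ≡ 0 at y ∈ ∅; common: ∅.
  x = 2: f ≡ 0 at y ∈ ∅; g ≡ 0 at y ∈ ∅; common: ∅.
  x = 3: f ≡ 0 at y ∈ ∅; g ≡ 0 at y ∈ ∅; common: ∅.
  x = 4: f ≡ 0 at y ∈ {0, 1, 2, 3, 4, 5, 6, 7, 8, 9, 10}; g ≡ 0 at y ∈ ∅; common: ∅.
  x = 5: f ≡ 0 at y ∈ ∅; g ≡ 0 at y ∈ {0, 8}; common: ∅.
  x = 6: f ≡ 0 at y ∈ ∅; g ≡ 0 at y ∈ {7}; common: ∅.
  x = 7: f ≡ 0 at y ∈ ∅; g ≡ 0 at y ∈ {4, 5}; common: ∅.
  x = 8: f ≡ 0 at y ∈ ∅; g ≡ 0 at y ∈ {7, 8}; common: ∅.
  x = 9: f ≡ 0 at y ∈ ∅; g ≡ 0 at y ∈ {5}; common: ∅.
  x = 10: f ≡ 0 at y ∈ ∅; g ≡ 0 at y ∈ {1, 4}; common: ∅.
Collecting: common zeros = ∅, so the count is 0.
Comparison with the Bézout bound: 0 ≤ 2 = deg(f)·deg(g), as expected for curves with no common component (the affine F_11-count falls short of the bound because intersections may lie at infinity, over extension fields, or carry multiplicity).


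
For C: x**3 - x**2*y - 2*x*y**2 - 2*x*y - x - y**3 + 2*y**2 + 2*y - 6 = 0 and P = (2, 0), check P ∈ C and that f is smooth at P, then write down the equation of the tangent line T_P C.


Tangent line at P: 11*x - 6*y - 22 = 0.

Step 1: f(2, 0) = 0, so P lies on C.
Step 2: partial derivatives
  f_x(x, y) = 3*x**2 - 2*x*y - 2*y**2 - 2*y - 1, f_y(x, y) = -x**2 - 4*x*y - 2*x - 3*y**2 + 4*y + 2.
  f_x(P) = 11, f_y(P) = -6 (gradient nonzero, so P is smooth).
Step 3: tangent line at P: 11·(x − 2) + -6·(y − 0) = 0.
Expanding: 11*x - 6*y - 22 = 0.


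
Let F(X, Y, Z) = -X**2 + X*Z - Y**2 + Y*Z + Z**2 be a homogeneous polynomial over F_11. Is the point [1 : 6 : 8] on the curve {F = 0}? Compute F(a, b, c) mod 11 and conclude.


F(1,6,8) ≡ 6 (mod 11); P is NOT on the curve.

Evaluate F(1, 6, 8) term-by-term (mod 11).
  -X**2 ↦ -1·1·1·1 = -1
  X*Z ↦ 1·1·1·8 = 8
  -Y**2 ↦ -1·1·36·1 = -36
  Y*Z ↦ 1·1·6·8 = 48
  Z**2 ↦ 1·1·1·64 = 64
Sum: F(1, 6, 8) = (-1) + (8) + (-36) + (48) + (64) = 83.
Reducing mod 11: 83 ≡ 6 (mod 11).
Since F(a, b, c) ≡ 6 ≠ 0 (mod 11), P does NOT lie on the curve.


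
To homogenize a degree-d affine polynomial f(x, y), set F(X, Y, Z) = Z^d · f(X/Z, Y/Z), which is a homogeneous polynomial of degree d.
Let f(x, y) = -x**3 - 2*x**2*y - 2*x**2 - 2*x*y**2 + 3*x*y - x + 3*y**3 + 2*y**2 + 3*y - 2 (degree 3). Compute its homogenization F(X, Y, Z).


F(X, Y, Z) = -X**3 - 2*X**2*Y - 2*X**2*Z - 2*X*Y**2 + 3*X*Y*Z - X*Z**2 + 3*Y**3 + 2*Y**2*Z + 3*Y*Z**2 - 2*Z**3

deg(f) = 3.
Substitute x = X/Z, y = Y/Z into f, then multiply by Z^3.
  monomial -1·x^3·y^0 ↦ -1·X^3·Y^0·Z^0.
  monomial -2·x^2·y^1 ↦ -2·X^2·Y^1·Z^0.
  monomial -2·x^2·y^0 ↦ -2·X^2·Y^0·Z^1.
  monomial -2·x^1·y^2 ↦ -2·X^1·Y^2·Z^0.
  monomial 3·x^1·y^1 ↦ 3·X^1·Y^1·Z^1.
  monomial -1·x^1·y^0 ↦ -1·X^1·Y^0·Z^2.
  monomial 3·x^0·y^3 ↦ 3·X^0·Y^3·Z^0.
  monomial 2·x^0·y^2 ↦ 2·X^0·Y^2·Z^1.
  monomial 3·x^0·y^1 ↦ 3·X^0·Y^1·Z^2.
  monomial -2·x^0·y^0 ↦ -2·X^0·Y^0·Z^3.
Collecting: F(X, Y, Z) = -X**3 - 2*X**2*Y - 2*X**2*Z - 2*X*Y**2 + 3*X*Y*Z - X*Z**2 + 3*Y**3 + 2*Y**2*Z + 3*Y*Z**2 - 2*Z**3.


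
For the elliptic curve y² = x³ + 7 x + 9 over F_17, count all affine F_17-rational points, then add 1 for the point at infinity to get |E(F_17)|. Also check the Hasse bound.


Affine points = {(0, 3), (0, 14), (1, 0), (4, 4), (4, 13), (5, 4), (5, 13), (8, 4), (8, 13), (9, 6), (9, 11), (10, 5), (10, 12), (12, 6), (12, 11), (13, 6), (13, 11), (15, 2), (15, 15), (16, 1), (16, 16)}; affine count = 21; |E(F_17)| = 22.

Discriminant check: Δ ∝ 4a³ + 27b² = 4·7³ + 27·9² = 4·343 + 27·81 ≡ 6 (mod 17). Nonzero ⇒ E is nonsingular.
For each x ∈ F_17, compute rhs = x³ + 7·x + 9 mod 17, then count y ∈ F_17 with y² ≡ rhs.
  x = 0: rhs = 9, matching y values: 3, 14 (2 points).
  x = 1: rhs = 0, matching y values: 0 (1 points).
  x = 2: rhs = 14, matching y values: none (0 points).
  x = 3: rhs = 6, matching y values: none (0 points).
  x = 4: rhs = 16, matching y values: 4, 13 (2 points).
  x = 5: rhs = 16, matching y values: 4, 13 (2 points).
  x = 6: rhs = 12, matching y values: none (0 points).
  x = 7: rhs = 10, matching y values: none (0 points).
  x = 8: rhs = 16, matching y values: 4, 13 (2 points).
  x = 9: rhs = 2, matching y values: 6, 11 (2 points).
  x = 10: rhs = 8, matching y values: 5, 12 (2 points).
  x = 11: rhs = 6, matching y values: none (0 points).
  x = 12: rhs = 2, matching y values: 6, 11 (2 points).
  x = 13: rhs = 2, matching y values: 6, 11 (2 points).
  x = 14: rhs = 12, matching y values: none (0 points).
  x = 15: rhs = 4, matching y values: 2, 15 (2 points).
  x = 16: rhs = 1, matching y values: 1, 16 (2 points).
Total affine count: 21.
Full point count |E(F_17)| = 21 + 1 = 22.
Hasse bound: |22 − (17+1)| = |4| = 4 ≤ 2√17 ≈ 8.2462 ✓.


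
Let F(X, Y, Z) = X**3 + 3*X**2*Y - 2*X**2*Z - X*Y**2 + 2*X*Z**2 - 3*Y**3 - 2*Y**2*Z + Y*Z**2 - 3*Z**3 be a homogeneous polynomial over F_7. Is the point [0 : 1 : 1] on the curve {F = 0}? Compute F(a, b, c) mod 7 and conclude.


F(0,1,1) ≡ 0 (mod 7); P is on the curve.

Evaluate F(0, 1, 1) term-by-term (mod 7).
  X**3 ↦ 1·0·1·1 = 0
  3*X**2*Y ↦ 3·0·1·1 = 0
  -2*X**2*Z ↦ -2·0·1·1 = 0
  -X*Y**2 ↦ -1·0·1·1 = 0
  2*X*Z**2 ↦ 2·0·1·1 = 0
  -3*Y**3 ↦ -3·1·1·1 = -3
  -2*Y**2*Z ↦ -2·1·1·1 = -2
  Y*Z**2 ↦ 1·1·1·1 = 1
  -3*Z**3 ↦ -3·1·1·1 = -3
Sum: F(0, 1, 1) = (0) + (0) + (0) + (0) + (0) + (-3) + (-2) + (1) + (-3) = -7.
Reducing mod 7: -7 ≡ 0 (mod 7).
Since F(a, b, c) ≡ 0 (mod 7), P lies on the curve.


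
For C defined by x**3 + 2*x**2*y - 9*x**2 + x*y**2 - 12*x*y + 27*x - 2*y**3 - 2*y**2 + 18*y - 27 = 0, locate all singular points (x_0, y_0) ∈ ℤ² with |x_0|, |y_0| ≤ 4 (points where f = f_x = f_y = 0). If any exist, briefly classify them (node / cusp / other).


Singular points: {(3, 0)}; classification: cusp.

Compute partial derivatives:
  f_x = 3*x**2 + 4*x*y - 18*x + y**2 - 12*y + 27.
  f_y = 2*x**2 + 2*x*y - 12*x - 6*y**2 - 4*y + 18.
Scan x_0 ∈ {−4, ..., 4}. For each x_0, f_y(x_0, y) is a polynomial in y; find its integer roots y ∈ {−4, ..., 4}, then test f_x and f at those candidates.
  x = -4: f_y(-4, y) = -6*y**2 - 12*y + 98; no integer root y with |y| ≤ 4.
  x = -3: f_y(-3, y) = -6*y**2 - 10*y + 72; no integer root y with |y| ≤ 4.
  x = -2: f_y(-2, y) = -6*y**2 - 8*y + 50; no integer root y with |y| ≤ 4.
  x = -1: f_y(-1, y) = -6*y**2 - 6*y + 32; no integer root y with |y| ≤ 4.
  x = 0: f_y(0, y) = -6*y**2 - 4*y + 18; no integer root y with |y| ≤ 4.
  x = 1: f_y(1, y) = -6*y**2 - 2*y + 8; vanishes at y ∈ {1}. (1, 1): f_x = 5 ≠ 0.
  x = 2: f_y(2, y) = 2 - 6*y**2; no integer root y with |y| ≤ 4.
  x = 3: f_y(3, y) = -6*y**2 + 2*y; vanishes at y ∈ {0}. (3, 0): f_x = 0, f = 0 — SINGULAR.
  x = 4: f_y(4, y) = -6*y**2 + 4*y + 2; vanishes at y ∈ {1}. (4, 1): f_x = 8 ≠ 0.
Only singular point on the grid: (3, 0).
Classify: substitute x = 3 + u, y = 0 + v and expand: f = u**3 + 2*u**2*v + u*v**2 - 2*v**3 + v**2.
No constant or linear terms (consistent with a singular point). Quadratic part: v**2. Cubic part: u**3 + 2*u**2*v + u*v**2 - 2*v**3.
The quadratic part v**2 is a perfect square, so there is a single (double) tangent line v = 0, i.e. y = 0. Restricting the cubic part to that line (v = 0) leaves u**3 ≠ 0, so f is not divisible by v and the branch is v² ≈ -u**3 to lowest order — this is a cusp.
Classification: cusp.


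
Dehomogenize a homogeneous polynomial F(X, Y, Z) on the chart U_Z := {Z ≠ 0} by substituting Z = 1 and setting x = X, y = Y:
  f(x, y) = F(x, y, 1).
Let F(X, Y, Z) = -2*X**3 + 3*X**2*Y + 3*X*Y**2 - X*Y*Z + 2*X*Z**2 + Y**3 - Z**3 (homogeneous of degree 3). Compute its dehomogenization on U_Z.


f(x, y) = -2*x**3 + 3*x**2*y + 3*x*y**2 - x*y + 2*x + y**3 - 1

On U_Z we set Z = 1. Each monomial c·X^i·Y^j·Z^k in F becomes c·x^i·y^j·1^k = c·x^i·y^j.
Substituting Z = 1: F(X, Y, 1) = -2*x**3 + 3*x**2*y + 3*x*y**2 - x*y + 2*x + y**3 - 1.
Note: deg(f) ≤ deg(F) = 3; strict inequality happens when F is divisible by Z (lost terms).


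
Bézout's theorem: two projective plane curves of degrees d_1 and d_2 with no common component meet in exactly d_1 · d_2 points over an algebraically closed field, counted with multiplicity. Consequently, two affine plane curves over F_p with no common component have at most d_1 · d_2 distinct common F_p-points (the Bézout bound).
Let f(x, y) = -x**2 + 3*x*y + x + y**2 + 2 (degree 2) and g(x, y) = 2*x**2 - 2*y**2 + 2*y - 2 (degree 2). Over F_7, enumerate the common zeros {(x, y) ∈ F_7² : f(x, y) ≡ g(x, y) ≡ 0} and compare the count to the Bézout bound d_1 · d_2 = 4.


Common zeros: {(6, 0)}; count = 1; Bézout bound = 4.

deg(f) = 2, deg(g) = 2, so Bézout bound = 4.
Scan x ∈ F_7. For each x, list the y ∈ F_7 with f(x, y) ≡ 0 and those with g(x, y) ≡ 0 (mod 7); the common zeros in that column are the intersection.
  x = 0: f ≡ 0 at y ∈ ∅; g ≡ 0 at y ∈ {3, 5}; common: ∅.
  x = 1: f ≡ 0 at y ∈ {5, 6}; g ≡ 0 at y ∈ {0, 1}; common: ∅.
  x = 2: f ≡ 0 at y ∈ {0, 1}; g ≡ 0 at y ∈ ∅; common: ∅.
  x = 3: f ≡ 0 at y ∈ ∅; g ≡ 0 at y ∈ ∅; common: ∅.
  x = 4: f ≡ 0 at y ∈ {3, 6}; g ≡ 0 at y ∈ ∅; common: ∅.
  x = 5: f ≡ 0 at y ∈ ∅; g ≡ 0 at y ∈ ∅; common: ∅.
  x = 6: f ≡ 0 at y ∈ {0, 3}; g ≡ 0 at y ∈ {0, 1}; common: {0}.
Collecting: common zeros = {(6, 0)}, so the count is 1.
Comparison with the Bézout bound: 1 ≤ 4 = deg(f)·deg(g), as expected for curves with no common component (the affine F_7-count falls short of the bound because intersections may lie at infinity, over extension fields, or carry multiplicity).


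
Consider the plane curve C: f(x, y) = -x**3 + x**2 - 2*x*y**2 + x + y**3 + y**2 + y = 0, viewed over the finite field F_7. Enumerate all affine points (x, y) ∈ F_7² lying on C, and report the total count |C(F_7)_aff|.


Affine F_7-points: {(0, 0), (0, 2), (0, 4), (1, 2), (2, 6), (4, 1), (4, 3)}; count = 7.

For each of the 49 pairs (x, y) ∈ F_7², evaluate f(x, y) mod 7. Record the zeros.
  x = 0: [0↦0, 1↦3, 2↦0, 3↦4, 4↦0, 5↦1, 6↦6]  zeros at y ∈ {0, 2, 4}
  x = 1: [0↦1, 1↦2, 2↦0, 3↦1, 4↦4, 5↦1, 6↦5]  zeros at y ∈ {2}
  x = 2: [0↦5, 1↦4, 2↦3, 3↦1, 4↦4, 5↦4, 6↦0]  zeros at y ∈ {6}
  x = 3: [0↦6, 1↦3, 2↦3, 3↦5, 4↦1, 5↦4, 6↦6]  zeros at y ∈ ∅
  x = 4: [0↦5, 1↦0, 2↦1, 3↦0, 4↦3, 5↦2, 6↦3]  zeros at y ∈ {1, 3}
  x = 5: [0↦3, 1↦3, 2↦5, 3↦1, 4↦4, 5↦6, 6↦6]  zeros at y ∈ ∅
  x = 6: [0↦1, 1↦6, 2↦2, 3↦2, 4↦5, 5↦3, 6↦2]  zeros at y ∈ ∅
Collecting zeros: affine points = {(0, 0), (0, 2), (0, 4), (1, 2), (2, 6), (4, 1), (4, 3)}.
Total count |C(F_7)_aff| = 7.


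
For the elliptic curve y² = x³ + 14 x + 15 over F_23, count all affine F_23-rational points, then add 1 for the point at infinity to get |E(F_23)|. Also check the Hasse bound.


Affine points = {(5, 7), (5, 16), (6, 4), (6, 19), (8, 8), (8, 15), (12, 5), (12, 18), (13, 5), (13, 18), (15, 9), (15, 14), (18, 2), (18, 21), (21, 5), (21, 18), (22, 0)}; affine count = 17; |E(F_23)| = 18.

Discriminant check: Δ ∝ 4a³ + 27b² = 4·14³ + 27·15² = 4·2744 + 27·225 ≡ 8 (mod 23). Nonzero ⇒ E is nonsingular.
For each x ∈ F_23, compute rhs = x³ + 14·x + 15 mod 23, then count y ∈ F_23 with y² ≡ rhs.
  x = 0: rhs = 15, matching y values: none (0 points).
  x = 1: rhs = 7, matching y values: none (0 points).
  x = 2: rhs = 5, matching y values: none (0 points).
  x = 3: rhs = 15, matching y values: none (0 points).
  x = 4: rhs = 20, matching y values: none (0 points).
  x = 5: rhs = 3, matching y values: 7, 16 (2 points).
  x = 6: rhs = 16, matching y values: 4, 19 (2 points).
  x = 7: rhs = 19, matching y values: none (0 points).
  x = 8: rhs = 18, matching y values: 8, 15 (2 points).
  x = 9: rhs = 19, matching y values: none (0 points).
  x = 10: rhs = 5, matching y values: none (0 points).
  x = 11: rhs = 5, matching y values: none (0 points).
  x = 12: rhs = 2, matching y values: 5, 18 (2 points).
  x = 13: rhs = 2, matching y values: 5, 18 (2 points).
  x = 14: rhs = 11, matching y values: none (0 points).
  x = 15: rhs = 12, matching y values: 9, 14 (2 points).
  x = 16: rhs = 11, matching y values: none (0 points).
  x = 17: rhs = 14, matching y values: none (0 points).
  x = 18: rhs = 4, matching y values: 2, 21 (2 points).
  x = 19: rhs = 10, matching y values: none (0 points).
  x = 20: rhs = 15, matching y values: none (0 points).
  x = 21: rhs = 2, matching y values: 5, 18 (2 points).
  x = 22: rhs = 0, matching y values: 0 (1 points).
Total affine count: 17.
Full point count |E(F_23)| = 17 + 1 = 18.
Hasse bound: |18 − (23+1)| = |-6| = 6 ≤ 2√23 ≈ 9.5917 ✓.


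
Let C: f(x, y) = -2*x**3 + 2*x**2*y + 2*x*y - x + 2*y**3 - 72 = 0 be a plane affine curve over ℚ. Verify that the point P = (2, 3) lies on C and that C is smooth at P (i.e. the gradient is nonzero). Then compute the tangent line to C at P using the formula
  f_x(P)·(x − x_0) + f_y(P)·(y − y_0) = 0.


Tangent line at P: 5*x + 66*y - 208 = 0.

Step 1: f(2, 3) = 0, so P lies on C.
Step 2: partial derivatives
  f_x(x, y) = -6*x**2 + 4*x*y + 2*y - 1, f_y(x, y) = 2*x**2 + 2*x + 6*y**2.
  f_x(P) = 5, f_y(P) = 66 (gradient nonzero, so P is smooth).
Step 3: tangent line at P: 5·(x − 2) + 66·(y − 3) = 0.
Expanding: 5*x + 66*y - 208 = 0.


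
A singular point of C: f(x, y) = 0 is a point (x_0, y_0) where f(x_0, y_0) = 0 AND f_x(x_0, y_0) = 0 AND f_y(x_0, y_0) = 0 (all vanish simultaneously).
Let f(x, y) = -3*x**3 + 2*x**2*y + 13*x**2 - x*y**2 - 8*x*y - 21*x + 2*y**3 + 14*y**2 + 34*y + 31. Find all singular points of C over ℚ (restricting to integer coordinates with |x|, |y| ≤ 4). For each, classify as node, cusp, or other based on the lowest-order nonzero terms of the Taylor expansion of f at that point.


Singular points: {(1, -2)}; classification: cusp.

Compute partial derivatives:
  f_x = -9*x**2 + 4*x*y + 26*x - y**2 - 8*y - 21.
  f_y = 2*x**2 - 2*x*y - 8*x + 6*y**2 + 28*y + 34.
Scan x_0 ∈ {−4, ..., 4}. For each x_0, f_y(x_0, y) is a polynomial in y; find its integer roots y ∈ {−4, ..., 4}, then test f_x and f at those candidates.
  x = -4: f_y(-4, y) = 6*y**2 + 36*y + 98; no integer root y with |y| ≤ 4.
  x = -3: f_y(-3, y) = 6*y**2 + 34*y + 76; no integer root y with |y| ≤ 4.
  x = -2: f_y(-2, y) = 6*y**2 + 32*y + 58; no integer root y with |y| ≤ 4.
  x = -1: f_y(-1, y) = 6*y**2 + 30*y + 44; no integer root y with |y| ≤ 4.
  x = 0: f_y(0, y) = 6*y**2 + 28*y + 34; no integer root y with |y| ≤ 4.
  x = 1: f_y(1, y) = 6*y**2 + 26*y + 28; vanishes at y ∈ {-2}. (1, -2): f_x = 0, f = 0 — SINGULAR.
  x = 2: f_y(2, y) = 6*y**2 + 24*y + 26; no integer root y with |y| ≤ 4.
  x = 3: f_y(3, y) = 6*y**2 + 22*y + 28; no integer root y with |y| ≤ 4.
  x = 4: f_y(4, y) = 6*y**2 + 20*y + 34; no integer root y with |y| ≤ 4.
Only singular point on the grid: (1, -2).
Classify: substitute x = 1 + u, y = -2 + v and expand: f = -3*u**3 + 2*u**2*v - u*v**2 + 2*v**3 + v**2.
No constant or linear terms (consistent with a singular point). Quadratic part: v**2. Cubic part: -3*u**3 + 2*u**2*v - u*v**2 + 2*v**3.
The quadratic part v**2 is a perfect square, so there is a single (double) tangent line v = 0, i.e. y = -2. Restricting the cubic part to that line (v = 0) leaves -3*u**3 ≠ 0, so f is not divisible by v and the branch is v² ≈ 3*u**3 to lowest order — this is a cusp.
Classification: cusp.


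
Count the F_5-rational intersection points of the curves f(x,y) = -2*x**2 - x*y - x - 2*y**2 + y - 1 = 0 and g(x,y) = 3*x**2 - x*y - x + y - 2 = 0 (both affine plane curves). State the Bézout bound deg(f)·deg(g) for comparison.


Common zeros: ∅; count = 0; Bézout bound = 4.

deg(f) = 2, deg(g) = 2, so Bézout bound = 4.
Scan x ∈ F_5. For each x, list the y ∈ F_5 with f(x, y) ≡ 0 and those with g(x, y) ≡ 0 (mod 5); the common zeros in that column are the intersection.
  x = 0: f ≡ 0 at y ∈ ∅; g ≡ 0 at y ∈ {2}; common: ∅.
  x = 1: f ≡ 0 at y ∈ ∅; g ≡ 0 at y ∈ {0, 1, 2, 3, 4}; common: ∅.
  x = 2: f ≡ 0 at y ∈ ∅; g ≡ 0 at y ∈ {3}; common: ∅.
  x = 3: f ≡ 0 at y ∈ ∅; g ≡ 0 at y ∈ {1}; common: ∅.
  x = 4: f ≡ 0 at y ∈ ∅; g ≡ 0 at y ∈ {4}; common: ∅.
Collecting: common zeros = ∅, so the count is 0.
Comparison with the Bézout bound: 0 ≤ 4 = deg(f)·deg(g), as expected for curves with no common component (the affine F_5-count falls short of the bound because intersections may lie at infinity, over extension fields, or carry multiplicity).


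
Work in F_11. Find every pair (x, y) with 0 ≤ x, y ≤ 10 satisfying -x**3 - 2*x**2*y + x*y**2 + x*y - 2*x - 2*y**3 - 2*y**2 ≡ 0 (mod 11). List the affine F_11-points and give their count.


Affine F_11-points: {(0, 0), (0, 10), (1, 9), (3, 0), (5, 3), (7, 6), (8, 0), (8, 7), (9, 4)}; count = 9.

For each of the 121 pairs (x, y) ∈ F_11², evaluate f(x, y) mod 11. Record the zeros.
  x = 0: [0↦0, 1↦7, 2↦9, 3↦5, 4↦5, 5↦8, 6↦2, 7↦8, 8↦3, 9↦8, 10↦0]  zeros at y ∈ {0, 10}
  x = 1: [0↦8, 1↦4, 2↦8, 3↦8, 4↦3, 5↦3, 6↦7, 7↦3, 8↦1, 9↦0, 10↦10]  zeros at y ∈ {9}
  x = 2: [0↦10, 1↦2, 2↦4, 3↦4, 4↦1, 5↦5, 6↦4, 7↦8, 8↦5, 9↦5, 10↦7]  zeros at y ∈ ∅
  x = 3: [0↦0, 1↦6, 2↦2, 3↦9, 4↦4, 5↦8, 6↦9, 7↦6, 8↦9, 9↦6, 10↦7]  zeros at y ∈ {0}
  x = 4: [0↦5, 1↦10, 2↦7, 3↦6, 4↦6, 5↦6, 6↦5, 7↦2, 8↦7, 9↦8, 10↦4]  zeros at y ∈ ∅
  x = 5: [0↦8, 1↦8, 2↦2, 3↦0, 4↦1, 5↦4, 6↦8, 7↦1, 8↦4, 9↦5, 10↦3]  zeros at y ∈ {3}
  x = 6: [0↦3, 1↦5, 2↦3, 3↦7, 4↦5, 5↦7, 6↦1, 7↦8, 8↦5, 9↦2, 10↦9]  zeros at y ∈ ∅
  x = 7: [0↦6, 1↦6, 2↦4, 3↦10, 4↦1, 5↦9, 6↦0, 7↦6, 8↦4, 9↦4, 10↦5]  zeros at y ∈ {6}
  x = 8: [0↦0, 1↦5, 2↦10, 3↦3, 4↦5, 5↦4, 6↦10, 7↦0, 8↦6, 9↦5, 10↦7]  zeros at y ∈ {0, 7}
  x = 9: [0↦1, 1↦7, 2↦4, 3↦2, 4↦0, 5↦8, 6↦3, 7↦6, 8↦5, 9↦10, 10↦9]  zeros at y ∈ {4}
  x = 10: [0↦3, 1↦6, 2↦2, 3↦1, 4↦2, 5↦4, 6↦6, 7↦7, 8↦6, 9↦2, 10↦5]  zeros at y ∈ ∅
Collecting zeros: affine points = {(0, 0), (0, 10), (1, 9), (3, 0), (5, 3), (7, 6), (8, 0), (8, 7), (9, 4)}.
Total count |C(F_11)_aff| = 9.


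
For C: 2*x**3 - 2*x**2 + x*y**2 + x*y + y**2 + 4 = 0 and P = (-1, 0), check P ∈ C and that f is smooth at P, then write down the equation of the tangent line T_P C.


Tangent line at P: 10*x - y + 10 = 0.

Step 1: f(-1, 0) = 0, so P lies on C.
Step 2: partial derivatives
  f_x(x, y) = 6*x**2 - 4*x + y**2 + y, f_y(x, y) = 2*x*y + x + 2*y.
  f_x(P) = 10, f_y(P) = -1 (gradient nonzero, so P is smooth).
Step 3: tangent line at P: 10·(x − -1) + -1·(y − 0) = 0.
Expanding: 10*x - y + 10 = 0.


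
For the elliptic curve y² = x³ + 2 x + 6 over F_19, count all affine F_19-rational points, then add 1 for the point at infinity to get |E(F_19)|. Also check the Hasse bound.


Affine points = {(0, 5), (0, 14), (1, 3), (1, 16), (3, 1), (3, 18), (6, 5), (6, 14), (10, 0), (13, 5), (13, 14), (14, 2), (14, 17), (16, 7), (16, 12)}; affine count = 15; |E(F_19)| = 16.

Discriminant check: Δ ∝ 4a³ + 27b² = 4·2³ + 27·6² = 4·8 + 27·36 ≡ 16 (mod 19). Nonzero ⇒ E is nonsingular.
For each x ∈ F_19, compute rhs = x³ + 2·x + 6 mod 19, then count y ∈ F_19 with y² ≡ rhs.
  x = 0: rhs = 6, matching y values: 5, 14 (2 points).
  x = 1: rhs = 9, matching y values: 3, 16 (2 points).
  x = 2: rhs = 18, matching y values: none (0 points).
  x = 3: rhs = 1, matching y values: 1, 18 (2 points).
  x = 4: rhs = 2, matching y values: none (0 points).
  x = 5: rhs = 8, matching y values: none (0 points).
  x = 6: rhs = 6, matching y values: 5, 14 (2 points).
  x = 7: rhs = 2, matching y values: none (0 points).
  x = 8: rhs = 2, matching y values: none (0 points).
  x = 9: rhs = 12, matching y values: none (0 points).
  x = 10: rhs = 0, matching y values: 0 (1 points).
  x = 11: rhs = 10, matching y values: none (0 points).
  x = 12: rhs = 10, matching y values: none (0 points).
  x = 13: rhs = 6, matching y values: 5, 14 (2 points).
  x = 14: rhs = 4, matching y values: 2, 17 (2 points).
  x = 15: rhs = 10, matching y values: none (0 points).
  x = 16: rhs = 11, matching y values: 7, 12 (2 points).
  x = 17: rhs = 13, matching y values: none (0 points).
  x = 18: rhs = 3, matching y values: none (0 points).
Total affine count: 15.
Full point count |E(F_19)| = 15 + 1 = 16.
Hasse bound: |16 − (19+1)| = |-4| = 4 ≤ 2√19 ≈ 8.7178 ✓.


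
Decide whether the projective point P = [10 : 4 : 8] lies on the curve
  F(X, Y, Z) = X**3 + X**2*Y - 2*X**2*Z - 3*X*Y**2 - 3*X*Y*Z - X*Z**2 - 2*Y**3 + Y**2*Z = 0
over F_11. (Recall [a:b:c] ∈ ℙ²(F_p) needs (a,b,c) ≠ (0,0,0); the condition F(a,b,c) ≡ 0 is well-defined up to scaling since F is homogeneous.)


F(10,4,8) ≡ 8 (mod 11); P is NOT on the curve.

Evaluate F(10, 4, 8) term-by-term (mod 11).
  X**3 ↦ 1·1000·1·1 = 1000
  X**2*Y ↦ 1·100·4·1 = 400
  -2*X**2*Z ↦ -2·100·1·8 = -1600
  -3*X*Y**2 ↦ -3·10·16·1 = -480
  -3*X*Y*Z ↦ -3·10·4·8 = -960
  -X*Z**2 ↦ -1·10·1·64 = -640
  -2*Y**3 ↦ -2·1·64·1 = -128
  Y**2*Z ↦ 1·1·16·8 = 128
Sum: F(10, 4, 8) = (1000) + (400) + (-1600) + (-480) + (-960) + (-640) + (-128) + (128) = -2280.
Reducing mod 11: -2280 ≡ 8 (mod 11).
Since F(a, b, c) ≡ 8 ≠ 0 (mod 11), P does NOT lie on the curve.


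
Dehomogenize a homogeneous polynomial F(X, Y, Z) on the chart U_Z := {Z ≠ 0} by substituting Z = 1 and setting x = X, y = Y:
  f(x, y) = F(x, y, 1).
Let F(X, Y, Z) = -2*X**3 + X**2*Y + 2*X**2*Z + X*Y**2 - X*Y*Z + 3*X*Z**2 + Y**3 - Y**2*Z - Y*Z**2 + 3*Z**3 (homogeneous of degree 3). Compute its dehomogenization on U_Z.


f(x, y) = -2*x**3 + x**2*y + 2*x**2 + x*y**2 - x*y + 3*x + y**3 - y**2 - y + 3

On U_Z we set Z = 1. Each monomial c·X^i·Y^j·Z^k in F becomes c·x^i·y^j·1^k = c·x^i·y^j.
Substituting Z = 1: F(X, Y, 1) = -2*x**3 + x**2*y + 2*x**2 + x*y**2 - x*y + 3*x + y**3 - y**2 - y + 3.
Note: deg(f) ≤ deg(F) = 3; strict inequality happens when F is divisible by Z (lost terms).


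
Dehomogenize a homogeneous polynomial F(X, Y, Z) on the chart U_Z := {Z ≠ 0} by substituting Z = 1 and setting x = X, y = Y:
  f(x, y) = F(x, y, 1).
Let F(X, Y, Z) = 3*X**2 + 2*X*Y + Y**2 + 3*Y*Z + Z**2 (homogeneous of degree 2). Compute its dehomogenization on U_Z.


f(x, y) = 3*x**2 + 2*x*y + y**2 + 3*y + 1

On U_Z we set Z = 1. Each monomial c·X^i·Y^j·Z^k in F becomes c·x^i·y^j·1^k = c·x^i·y^j.
Substituting Z = 1: F(X, Y, 1) = 3*x**2 + 2*x*y + y**2 + 3*y + 1.
Note: deg(f) ≤ deg(F) = 2; strict inequality happens when F is divisible by Z (lost terms).
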